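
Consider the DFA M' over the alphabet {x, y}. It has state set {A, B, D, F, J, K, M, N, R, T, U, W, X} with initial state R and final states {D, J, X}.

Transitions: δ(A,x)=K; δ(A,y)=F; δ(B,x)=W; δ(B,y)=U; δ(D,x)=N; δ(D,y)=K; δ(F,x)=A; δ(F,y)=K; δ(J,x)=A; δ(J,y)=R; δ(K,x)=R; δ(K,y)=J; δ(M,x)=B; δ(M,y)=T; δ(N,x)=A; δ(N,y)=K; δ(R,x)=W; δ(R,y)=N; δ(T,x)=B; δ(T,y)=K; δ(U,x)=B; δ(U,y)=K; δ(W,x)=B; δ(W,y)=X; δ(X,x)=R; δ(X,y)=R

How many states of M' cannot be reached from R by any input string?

3

Starting at R and following transitions, the reachable set is {A, B, F, J, K, N, R, U, W, X}. That leaves D, M, T unreachable — 3 in total.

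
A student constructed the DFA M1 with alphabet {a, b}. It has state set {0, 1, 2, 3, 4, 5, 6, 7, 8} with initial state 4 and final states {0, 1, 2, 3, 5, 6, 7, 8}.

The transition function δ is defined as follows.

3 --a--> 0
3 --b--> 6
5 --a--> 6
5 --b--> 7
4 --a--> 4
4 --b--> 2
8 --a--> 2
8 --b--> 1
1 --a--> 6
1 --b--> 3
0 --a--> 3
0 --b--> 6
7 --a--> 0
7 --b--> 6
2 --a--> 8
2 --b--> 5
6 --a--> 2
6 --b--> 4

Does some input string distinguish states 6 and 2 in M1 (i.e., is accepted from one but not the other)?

P0 = {0,1,2,3,5,6,7,8} | {4}.
On input b, block {0,1,2,3,5,6,7,8} splits into {0,1,2,3,5,7,8} and {6}.
On input a, block {0,1,2,3,5,7,8} splits into {0,2,3,7,8} and {1,5}.
Split {0,2,3,7,8} by δ(·,b) → {0,3,7} and {2,8}.
No further refinement is possible. Final partition (5 blocks): {0,3,7} | {4} | {6} | {1,5} | {2,8}.
6 and 2 end up in different blocks, so they are distinguishable. For instance, the string 'b' is accepted from only 2.

Yes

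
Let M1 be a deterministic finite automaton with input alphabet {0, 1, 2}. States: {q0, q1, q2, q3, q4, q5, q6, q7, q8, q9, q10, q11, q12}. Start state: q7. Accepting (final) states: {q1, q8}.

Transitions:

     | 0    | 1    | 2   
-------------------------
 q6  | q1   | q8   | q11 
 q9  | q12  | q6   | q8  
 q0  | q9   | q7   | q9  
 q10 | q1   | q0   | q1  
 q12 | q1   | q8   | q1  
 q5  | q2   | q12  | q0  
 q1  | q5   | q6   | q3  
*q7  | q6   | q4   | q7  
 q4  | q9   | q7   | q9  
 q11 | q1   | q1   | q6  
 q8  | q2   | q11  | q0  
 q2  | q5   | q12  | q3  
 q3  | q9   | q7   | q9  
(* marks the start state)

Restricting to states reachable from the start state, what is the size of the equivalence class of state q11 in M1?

First remove the unreachable states {q10}; 12 states remain.
Initial partition by acceptance: {q1,q8} | {q0,q2,q3,q4,q5,q6,q7,q9,q11,q12}.
Split {q0,q2,q3,q4,q5,q6,q7,q9,q11,q12} by δ(·,0) → {q0,q2,q3,q4,q5,q7,q9} and {q6,q11,q12}.
Split {q0,q2,q3,q4,q5,q7,q9} by δ(·,0) → {q0,q2,q3,q4,q5} and {q7,q9}.
Split {q0,q2,q3,q4,q5} by δ(·,0) → {q0,q3,q4} and {q2,q5}.
Split {q6,q11,q12} by δ(·,2) → {q6,q11} and {q12}.
Split {q7,q9} by δ(·,0) → {q7} and {q9}.
No further refinement is possible. Final partition (7 blocks): {q1,q8} | {q0,q3,q4} | {q6,q11} | {q7} | {q2,q5} | {q12} | {q9}.
State q11 belongs to the block {q6,q11}, which has 2 states.

2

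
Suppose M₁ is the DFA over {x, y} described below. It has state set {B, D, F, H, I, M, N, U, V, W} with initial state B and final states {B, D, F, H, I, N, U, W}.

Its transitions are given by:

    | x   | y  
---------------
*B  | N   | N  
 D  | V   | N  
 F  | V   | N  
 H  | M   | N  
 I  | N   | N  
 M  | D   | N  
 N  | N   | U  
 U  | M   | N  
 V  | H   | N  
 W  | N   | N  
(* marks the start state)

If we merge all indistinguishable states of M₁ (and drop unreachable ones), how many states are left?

4

Reachable states from the start: {B,D,H,M,N,U,V}. Unreachable: {F,I,W} — drop them.
Start with accepting vs non-accepting: {B,D,H,N,U} | {M,V}.
Refine {B,D,H,N,U} on symbol x: members go to different blocks, giving {D,H,U} and {B,N}.
Split {B,N} by δ(·,y) → {N} and {B}.
Stable partition: {D,H,U} | {M,V} | {N} | {B} — 4 equivalence classes.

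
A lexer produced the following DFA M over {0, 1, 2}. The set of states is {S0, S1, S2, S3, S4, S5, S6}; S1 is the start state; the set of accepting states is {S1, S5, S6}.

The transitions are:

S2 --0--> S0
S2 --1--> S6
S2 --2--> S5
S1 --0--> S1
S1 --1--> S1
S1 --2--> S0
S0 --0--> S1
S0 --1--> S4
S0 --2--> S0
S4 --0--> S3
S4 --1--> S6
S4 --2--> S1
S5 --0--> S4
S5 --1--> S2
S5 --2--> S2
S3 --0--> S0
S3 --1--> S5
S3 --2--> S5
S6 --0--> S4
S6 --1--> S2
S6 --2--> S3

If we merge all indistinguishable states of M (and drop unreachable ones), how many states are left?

5

Start with accepting vs non-accepting: {S1,S5,S6} | {S0,S2,S3,S4}.
Refine {S1,S5,S6} on symbol 0: members go to different blocks, giving {S5,S6} and {S1}.
Refine {S0,S2,S3,S4} on symbol 0: members go to different blocks, giving {S2,S3,S4} and {S0}.
Refine {S2,S3,S4} on symbol 0: members go to different blocks, giving {S2,S3} and {S4}.
The partition is now stable with 5 blocks: {S5,S6} | {S2,S3} | {S1} | {S0} | {S4}.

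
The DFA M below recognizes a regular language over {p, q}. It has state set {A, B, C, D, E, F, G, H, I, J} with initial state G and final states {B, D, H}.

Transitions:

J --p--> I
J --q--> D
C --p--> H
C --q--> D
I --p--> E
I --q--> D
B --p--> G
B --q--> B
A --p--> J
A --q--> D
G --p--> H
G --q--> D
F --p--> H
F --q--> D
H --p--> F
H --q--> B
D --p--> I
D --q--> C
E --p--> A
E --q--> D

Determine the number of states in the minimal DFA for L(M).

Initial partition by acceptance: {B,D,H} | {A,C,E,F,G,I,J}.
Refine {B,D,H} on symbol q: members go to different blocks, giving {B,H} and {D}.
Split {A,C,E,F,G,I,J} by δ(·,p) → {A,E,I,J} and {C,F,G}.
Stable partition: {B,H} | {A,E,I,J} | {D} | {C,F,G} — 4 equivalence classes.

4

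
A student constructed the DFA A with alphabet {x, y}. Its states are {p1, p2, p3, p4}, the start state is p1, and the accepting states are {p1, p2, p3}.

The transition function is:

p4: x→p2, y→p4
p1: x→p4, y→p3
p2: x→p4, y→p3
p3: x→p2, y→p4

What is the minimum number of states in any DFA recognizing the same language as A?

3

All states are reachable from the start state.
P0 = {p1,p2,p3} | {p4}.
On input x, block {p1,p2,p3} splits into {p1,p2} and {p3}.
The partition is now stable with 3 blocks: {p1,p2} | {p4} | {p3}.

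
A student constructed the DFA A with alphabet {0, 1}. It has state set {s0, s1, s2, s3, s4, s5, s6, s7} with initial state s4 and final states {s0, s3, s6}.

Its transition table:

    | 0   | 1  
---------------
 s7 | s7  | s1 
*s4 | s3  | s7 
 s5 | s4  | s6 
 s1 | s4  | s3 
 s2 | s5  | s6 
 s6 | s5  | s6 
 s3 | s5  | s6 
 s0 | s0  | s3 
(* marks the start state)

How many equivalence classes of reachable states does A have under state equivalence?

States {s0,s2} cannot be reached from the start state, so discard them.
P0 = {s3,s6} | {s1,s4,s5,s7}.
Split {s1,s4,s5,s7} by δ(·,0) → {s1,s5,s7} and {s4}.
Split {s1,s5,s7} by δ(·,0) → {s1,s5} and {s7}.
The partition is now stable with 4 blocks: {s3,s6} | {s1,s5} | {s4} | {s7}.

4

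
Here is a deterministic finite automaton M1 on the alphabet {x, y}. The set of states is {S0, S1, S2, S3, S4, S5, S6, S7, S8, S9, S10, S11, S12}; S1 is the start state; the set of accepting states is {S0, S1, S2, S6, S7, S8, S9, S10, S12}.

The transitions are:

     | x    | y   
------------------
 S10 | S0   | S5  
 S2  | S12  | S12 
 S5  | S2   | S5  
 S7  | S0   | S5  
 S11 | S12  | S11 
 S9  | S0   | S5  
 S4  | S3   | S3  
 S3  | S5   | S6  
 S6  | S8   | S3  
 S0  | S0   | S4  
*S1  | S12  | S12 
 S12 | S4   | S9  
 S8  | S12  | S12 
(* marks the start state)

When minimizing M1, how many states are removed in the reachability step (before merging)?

No path from S1 leads to S7, S10, S11; the other 10 states are all reachable.

3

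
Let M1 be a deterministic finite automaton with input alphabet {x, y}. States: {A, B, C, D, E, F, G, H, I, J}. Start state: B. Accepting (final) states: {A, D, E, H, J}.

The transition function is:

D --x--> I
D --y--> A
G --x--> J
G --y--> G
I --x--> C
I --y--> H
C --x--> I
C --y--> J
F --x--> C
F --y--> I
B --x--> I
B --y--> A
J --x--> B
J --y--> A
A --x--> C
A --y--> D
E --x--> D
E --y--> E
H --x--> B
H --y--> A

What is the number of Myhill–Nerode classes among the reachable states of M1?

2

First remove the unreachable states {E,F,G}; 7 states remain.
Start with accepting vs non-accepting: {A,D,H,J} | {B,C,I}.
Stable partition: {A,D,H,J} | {B,C,I} — 2 equivalence classes.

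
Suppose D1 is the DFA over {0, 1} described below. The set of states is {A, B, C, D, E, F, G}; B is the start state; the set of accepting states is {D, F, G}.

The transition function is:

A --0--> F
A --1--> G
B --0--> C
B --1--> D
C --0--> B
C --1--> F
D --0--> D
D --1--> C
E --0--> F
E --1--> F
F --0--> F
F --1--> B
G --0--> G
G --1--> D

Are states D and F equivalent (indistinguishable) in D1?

First remove the unreachable states {A,E,G}; 4 states remain.
P0 = {D,F} | {B,C}.
No further refinement is possible. Final partition (2 blocks): {D,F} | {B,C}.
D and F lie in the same block of the stable partition, so they are equivalent — no string distinguishes them.

Yes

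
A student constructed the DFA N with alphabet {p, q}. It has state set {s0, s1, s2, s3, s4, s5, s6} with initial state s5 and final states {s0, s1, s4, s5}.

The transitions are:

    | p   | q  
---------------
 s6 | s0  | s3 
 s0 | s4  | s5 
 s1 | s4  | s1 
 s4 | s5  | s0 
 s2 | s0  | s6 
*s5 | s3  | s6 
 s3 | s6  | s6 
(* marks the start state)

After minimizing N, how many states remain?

States {s1,s2} cannot be reached from the start state, so discard them.
P0 = {s0,s4,s5} | {s3,s6}.
On input p, block {s0,s4,s5} splits into {s0,s4} and {s5}.
Split {s0,s4} by δ(·,p) → {s0} and {s4}.
On input p, block {s3,s6} splits into {s3} and {s6}.
Stable partition: {s0} | {s3} | {s5} | {s4} | {s6} — 5 equivalence classes.

5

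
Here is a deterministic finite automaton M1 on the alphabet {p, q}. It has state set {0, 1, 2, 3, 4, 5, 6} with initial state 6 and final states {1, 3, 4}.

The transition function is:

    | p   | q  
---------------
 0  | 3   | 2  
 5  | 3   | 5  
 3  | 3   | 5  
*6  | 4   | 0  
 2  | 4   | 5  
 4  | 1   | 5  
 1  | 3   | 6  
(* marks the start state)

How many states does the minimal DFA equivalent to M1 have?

2

All states are reachable from the start state.
Start with accepting vs non-accepting: {1,3,4} | {0,2,5,6}.
Stable partition: {1,3,4} | {0,2,5,6} — 2 equivalence classes.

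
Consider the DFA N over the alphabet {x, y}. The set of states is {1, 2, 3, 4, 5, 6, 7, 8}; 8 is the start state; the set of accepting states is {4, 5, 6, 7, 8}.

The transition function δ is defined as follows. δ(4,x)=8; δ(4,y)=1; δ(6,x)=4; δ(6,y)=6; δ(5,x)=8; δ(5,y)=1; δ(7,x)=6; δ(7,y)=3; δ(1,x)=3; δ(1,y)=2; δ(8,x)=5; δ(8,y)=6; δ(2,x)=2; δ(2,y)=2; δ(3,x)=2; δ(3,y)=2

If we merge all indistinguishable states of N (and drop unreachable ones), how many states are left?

3

States {7} cannot be reached from the start state, so discard them.
Initial partition by acceptance: {4,5,6,8} | {1,2,3}.
Refine {4,5,6,8} on symbol y: members go to different blocks, giving {4,5} and {6,8}.
No further refinement is possible. Final partition (3 blocks): {4,5} | {1,2,3} | {6,8}.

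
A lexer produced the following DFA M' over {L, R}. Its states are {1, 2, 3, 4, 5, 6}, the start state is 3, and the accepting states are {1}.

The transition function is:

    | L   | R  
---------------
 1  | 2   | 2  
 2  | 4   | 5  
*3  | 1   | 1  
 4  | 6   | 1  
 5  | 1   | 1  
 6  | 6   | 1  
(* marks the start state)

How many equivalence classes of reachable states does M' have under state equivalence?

4

Initial partition by acceptance: {1} | {2,3,4,5,6}.
Refine {2,3,4,5,6} on symbol L: members go to different blocks, giving {2,4,6} and {3,5}.
Refine {2,4,6} on symbol R: members go to different blocks, giving {4,6} and {2}.
The partition is now stable with 4 blocks: {1} | {4,6} | {3,5} | {2}.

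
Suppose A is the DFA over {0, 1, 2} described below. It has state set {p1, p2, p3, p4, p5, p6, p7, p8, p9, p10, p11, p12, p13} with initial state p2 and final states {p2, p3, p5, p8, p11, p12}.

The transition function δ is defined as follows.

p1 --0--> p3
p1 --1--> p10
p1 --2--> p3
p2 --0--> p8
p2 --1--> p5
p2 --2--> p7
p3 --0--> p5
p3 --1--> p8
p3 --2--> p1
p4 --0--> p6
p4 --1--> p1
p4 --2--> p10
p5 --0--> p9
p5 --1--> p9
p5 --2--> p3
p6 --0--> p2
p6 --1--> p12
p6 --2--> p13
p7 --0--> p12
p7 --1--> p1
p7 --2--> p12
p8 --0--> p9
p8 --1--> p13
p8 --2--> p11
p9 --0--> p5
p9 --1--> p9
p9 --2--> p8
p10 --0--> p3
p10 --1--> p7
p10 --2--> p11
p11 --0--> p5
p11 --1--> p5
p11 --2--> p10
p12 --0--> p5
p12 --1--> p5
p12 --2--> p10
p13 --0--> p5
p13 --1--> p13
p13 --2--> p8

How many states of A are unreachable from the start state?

BFS from p2 reaches {p1, p2, p3, p5, p7, p8, p9, p10, p11, p12, p13}; the 2 state(s) p4, p6 are never visited.

2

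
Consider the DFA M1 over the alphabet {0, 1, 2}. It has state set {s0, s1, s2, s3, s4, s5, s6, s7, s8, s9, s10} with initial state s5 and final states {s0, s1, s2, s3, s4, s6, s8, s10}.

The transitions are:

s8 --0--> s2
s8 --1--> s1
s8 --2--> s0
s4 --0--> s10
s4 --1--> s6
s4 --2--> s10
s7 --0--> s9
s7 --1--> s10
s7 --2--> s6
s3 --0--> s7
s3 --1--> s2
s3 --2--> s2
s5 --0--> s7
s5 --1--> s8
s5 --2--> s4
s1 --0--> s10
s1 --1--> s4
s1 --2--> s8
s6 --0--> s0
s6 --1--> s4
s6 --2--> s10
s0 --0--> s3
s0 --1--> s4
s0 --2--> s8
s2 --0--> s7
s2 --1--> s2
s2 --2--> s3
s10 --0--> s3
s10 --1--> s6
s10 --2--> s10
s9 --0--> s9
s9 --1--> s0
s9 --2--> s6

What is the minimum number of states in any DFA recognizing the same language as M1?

4

P0 = {s0,s1,s2,s3,s4,s6,s8,s10} | {s5,s7,s9}.
On input 0, block {s0,s1,s2,s3,s4,s6,s8,s10} splits into {s0,s1,s4,s6,s8,s10} and {s2,s3}.
On input 0, block {s0,s1,s4,s6,s8,s10} splits into {s0,s8,s10} and {s1,s4,s6}.
No further refinement is possible. Final partition (4 blocks): {s0,s8,s10} | {s5,s7,s9} | {s2,s3} | {s1,s4,s6}.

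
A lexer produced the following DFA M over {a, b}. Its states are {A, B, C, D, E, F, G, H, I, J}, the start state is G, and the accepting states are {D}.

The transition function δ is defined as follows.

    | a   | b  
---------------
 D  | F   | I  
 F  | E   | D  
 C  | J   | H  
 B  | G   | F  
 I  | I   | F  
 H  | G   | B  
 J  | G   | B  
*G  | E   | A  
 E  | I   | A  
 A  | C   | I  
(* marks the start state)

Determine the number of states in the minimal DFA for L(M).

9

Every state is reachable, so we keep all 10.
P0 = {D} | {A,B,C,E,F,G,H,I,J}.
Split {A,B,C,E,F,G,H,I,J} by δ(·,b) → {A,B,C,E,G,H,I,J} and {F}.
Refine {A,B,C,E,G,H,I,J} on symbol b: members go to different blocks, giving {A,C,E,G,H,J} and {B,I}.
Refine {A,C,E,G,H,J} on symbol a: members go to different blocks, giving {A,C,G,H,J} and {E}.
On input a, block {A,C,G,H,J} splits into {A,C,H,J} and {G}.
Split {A,C,H,J} by δ(·,a) → {A,C} and {H,J}.
Split {A,C} by δ(·,a) → {A} and {C}.
On input a, block {B,I} splits into {B} and {I}.
Stable partition: {D} | {A} | {F} | {B} | {E} | {G} | {H,J} | {C} | {I} — 9 equivalence classes.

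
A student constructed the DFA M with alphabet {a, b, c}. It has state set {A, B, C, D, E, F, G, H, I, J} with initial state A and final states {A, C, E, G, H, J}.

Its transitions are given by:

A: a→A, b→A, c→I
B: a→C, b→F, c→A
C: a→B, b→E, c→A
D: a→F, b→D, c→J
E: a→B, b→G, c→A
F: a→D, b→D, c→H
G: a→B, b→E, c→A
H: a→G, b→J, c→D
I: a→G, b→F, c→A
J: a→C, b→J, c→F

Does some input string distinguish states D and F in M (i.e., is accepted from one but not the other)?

Every state is reachable, so we keep all 10.
Start with accepting vs non-accepting: {A,C,E,G,H,J} | {B,D,F,I}.
Refine {A,C,E,G,H,J} on symbol a: members go to different blocks, giving {A,H,J} and {C,E,G}.
Refine {A,H,J} on symbol a: members go to different blocks, giving {H,J} and {A}.
Refine {B,D,F,I} on symbol a: members go to different blocks, giving {B,I} and {D,F}.
The partition is now stable with 5 blocks: {H,J} | {B,I} | {C,E,G} | {A} | {D,F}.
D and F lie in the same block of the stable partition, so they are equivalent — no string distinguishes them.

No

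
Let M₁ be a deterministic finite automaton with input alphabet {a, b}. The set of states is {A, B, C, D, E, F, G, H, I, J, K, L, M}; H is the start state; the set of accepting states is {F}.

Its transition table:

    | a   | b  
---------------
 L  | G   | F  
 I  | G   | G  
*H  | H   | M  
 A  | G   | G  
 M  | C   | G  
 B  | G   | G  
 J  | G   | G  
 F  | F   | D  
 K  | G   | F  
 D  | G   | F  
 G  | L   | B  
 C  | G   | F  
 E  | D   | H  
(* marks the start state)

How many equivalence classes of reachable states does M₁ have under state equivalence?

First remove the unreachable states {A,E,I,J,K}; 8 states remain.
Start with accepting vs non-accepting: {F} | {B,C,D,G,H,L,M}.
Refine {B,C,D,G,H,L,M} on symbol b: members go to different blocks, giving {B,G,H,M} and {C,D,L}.
Refine {B,G,H,M} on symbol a: members go to different blocks, giving {B,H} and {G,M}.
Refine {B,H} on symbol a: members go to different blocks, giving {B} and {H}.
Refine {G,M} on symbol b: members go to different blocks, giving {G} and {M}.
The partition is now stable with 6 blocks: {F} | {B} | {C,D,L} | {G} | {H} | {M}.

6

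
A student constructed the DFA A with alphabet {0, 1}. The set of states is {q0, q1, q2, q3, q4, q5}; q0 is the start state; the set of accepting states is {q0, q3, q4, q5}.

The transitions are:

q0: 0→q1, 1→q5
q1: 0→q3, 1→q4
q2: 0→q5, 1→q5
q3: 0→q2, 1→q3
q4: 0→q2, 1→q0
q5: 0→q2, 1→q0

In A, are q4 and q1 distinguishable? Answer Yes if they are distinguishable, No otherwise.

All states are reachable from the start state.
Initial partition by acceptance: {q0,q3,q4,q5} | {q1,q2}.
Stable partition: {q0,q3,q4,q5} | {q1,q2} — 2 equivalence classes.
q4 and q1 end up in different blocks, so they are distinguishable. For instance, the string 'ε' is accepted from only q4.

Yes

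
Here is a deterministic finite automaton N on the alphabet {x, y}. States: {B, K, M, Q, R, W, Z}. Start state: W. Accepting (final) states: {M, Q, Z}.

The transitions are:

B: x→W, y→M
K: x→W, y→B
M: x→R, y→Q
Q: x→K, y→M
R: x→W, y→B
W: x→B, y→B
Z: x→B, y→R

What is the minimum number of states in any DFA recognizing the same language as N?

First remove the unreachable states {Z}; 6 states remain.
Start with accepting vs non-accepting: {M,Q} | {B,K,R,W}.
On input y, block {B,K,R,W} splits into {K,R,W} and {B}.
Refine {K,R,W} on symbol x: members go to different blocks, giving {K,R} and {W}.
Stable partition: {M,Q} | {K,R} | {B} | {W} — 4 equivalence classes.

4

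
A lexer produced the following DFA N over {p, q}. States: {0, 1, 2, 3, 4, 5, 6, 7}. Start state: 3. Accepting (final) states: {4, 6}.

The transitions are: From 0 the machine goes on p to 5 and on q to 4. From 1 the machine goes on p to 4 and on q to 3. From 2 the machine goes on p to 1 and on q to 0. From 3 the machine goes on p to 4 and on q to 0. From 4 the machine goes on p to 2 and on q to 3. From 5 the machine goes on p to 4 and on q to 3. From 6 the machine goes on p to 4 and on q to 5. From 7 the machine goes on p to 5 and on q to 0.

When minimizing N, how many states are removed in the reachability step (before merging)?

No path from 3 leads to 6, 7; the other 6 states are all reachable.

2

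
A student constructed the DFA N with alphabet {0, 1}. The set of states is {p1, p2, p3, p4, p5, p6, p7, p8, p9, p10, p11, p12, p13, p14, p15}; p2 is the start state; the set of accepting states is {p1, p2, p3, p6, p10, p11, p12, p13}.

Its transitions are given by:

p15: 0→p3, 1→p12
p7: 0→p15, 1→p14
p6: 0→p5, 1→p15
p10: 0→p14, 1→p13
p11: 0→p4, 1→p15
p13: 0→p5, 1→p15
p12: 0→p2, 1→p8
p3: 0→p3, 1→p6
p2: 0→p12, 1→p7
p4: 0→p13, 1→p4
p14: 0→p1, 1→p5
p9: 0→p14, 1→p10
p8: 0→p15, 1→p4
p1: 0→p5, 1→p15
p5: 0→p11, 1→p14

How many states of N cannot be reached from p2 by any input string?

2

No path from p2 leads to p9, p10; the other 13 states are all reachable.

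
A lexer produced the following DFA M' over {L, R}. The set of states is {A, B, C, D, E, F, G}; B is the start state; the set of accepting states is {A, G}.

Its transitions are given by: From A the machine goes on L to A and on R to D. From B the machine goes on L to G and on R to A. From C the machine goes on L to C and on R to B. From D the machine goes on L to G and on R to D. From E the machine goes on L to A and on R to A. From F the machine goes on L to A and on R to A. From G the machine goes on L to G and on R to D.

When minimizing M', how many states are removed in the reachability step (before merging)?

No path from B leads to C, E, F; the other 4 states are all reachable.

3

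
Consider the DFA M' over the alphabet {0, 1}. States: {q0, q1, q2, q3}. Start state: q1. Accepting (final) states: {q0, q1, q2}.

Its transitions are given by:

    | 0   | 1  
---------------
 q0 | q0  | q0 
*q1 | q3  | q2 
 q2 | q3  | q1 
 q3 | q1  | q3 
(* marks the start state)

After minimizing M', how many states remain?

2

First remove the unreachable states {q0}; 3 states remain.
Start with accepting vs non-accepting: {q1,q2} | {q3}.
The partition is now stable with 2 blocks: {q1,q2} | {q3}.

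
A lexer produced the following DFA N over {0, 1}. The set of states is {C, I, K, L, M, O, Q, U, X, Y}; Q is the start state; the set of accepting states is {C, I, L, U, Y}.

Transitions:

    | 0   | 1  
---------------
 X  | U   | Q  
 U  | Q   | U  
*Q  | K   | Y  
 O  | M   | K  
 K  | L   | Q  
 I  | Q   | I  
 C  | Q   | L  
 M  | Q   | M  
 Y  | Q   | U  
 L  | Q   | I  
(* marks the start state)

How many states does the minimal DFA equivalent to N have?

First remove the unreachable states {C,M,O,X}; 6 states remain.
Initial partition by acceptance: {I,L,U,Y} | {K,Q}.
Split {K,Q} by δ(·,0) → {K} and {Q}.
Stable partition: {I,L,U,Y} | {K} | {Q} — 3 equivalence classes.

3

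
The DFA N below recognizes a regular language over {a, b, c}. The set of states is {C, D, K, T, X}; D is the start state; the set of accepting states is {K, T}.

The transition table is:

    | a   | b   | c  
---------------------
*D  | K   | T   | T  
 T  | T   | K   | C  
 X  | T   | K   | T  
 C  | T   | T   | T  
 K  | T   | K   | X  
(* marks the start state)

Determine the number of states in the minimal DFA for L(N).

Every state is reachable, so we keep all 5.
P0 = {K,T} | {C,D,X}.
No further refinement is possible. Final partition (2 blocks): {K,T} | {C,D,X}.

2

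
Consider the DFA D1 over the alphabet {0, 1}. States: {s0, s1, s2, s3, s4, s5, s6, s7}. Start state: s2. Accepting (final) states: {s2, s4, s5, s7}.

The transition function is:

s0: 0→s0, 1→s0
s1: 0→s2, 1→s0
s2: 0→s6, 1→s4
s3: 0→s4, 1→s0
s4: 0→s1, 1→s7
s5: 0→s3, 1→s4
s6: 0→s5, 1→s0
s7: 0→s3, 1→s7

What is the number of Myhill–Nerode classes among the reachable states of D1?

All states are reachable from the start state.
Initial partition by acceptance: {s2,s4,s5,s7} | {s0,s1,s3,s6}.
Split {s0,s1,s3,s6} by δ(·,0) → {s1,s3,s6} and {s0}.
Stable partition: {s2,s4,s5,s7} | {s1,s3,s6} | {s0} — 3 equivalence classes.

3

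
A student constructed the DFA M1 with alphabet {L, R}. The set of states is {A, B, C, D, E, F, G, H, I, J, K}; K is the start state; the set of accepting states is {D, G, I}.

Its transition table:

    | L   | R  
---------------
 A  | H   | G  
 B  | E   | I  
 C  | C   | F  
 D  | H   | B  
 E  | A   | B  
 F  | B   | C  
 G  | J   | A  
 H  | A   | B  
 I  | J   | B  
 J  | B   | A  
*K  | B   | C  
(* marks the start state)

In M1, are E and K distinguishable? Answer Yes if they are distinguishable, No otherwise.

Yes

States {D} cannot be reached from the start state, so discard them.
P0 = {G,I} | {A,B,C,E,F,H,J,K}.
Refine {A,B,C,E,F,H,J,K} on symbol R: members go to different blocks, giving {C,E,F,H,J,K} and {A,B}.
On input L, block {C,E,F,H,J,K} splits into {E,F,H,J,K} and {C}.
Split {E,F,H,J,K} by δ(·,R) → {E,H,J} and {F,K}.
The partition is now stable with 5 blocks: {G,I} | {E,H,J} | {A,B} | {C} | {F,K}.
E and K end up in different blocks, so they are distinguishable. For instance, the string 'RR' is accepted from only E.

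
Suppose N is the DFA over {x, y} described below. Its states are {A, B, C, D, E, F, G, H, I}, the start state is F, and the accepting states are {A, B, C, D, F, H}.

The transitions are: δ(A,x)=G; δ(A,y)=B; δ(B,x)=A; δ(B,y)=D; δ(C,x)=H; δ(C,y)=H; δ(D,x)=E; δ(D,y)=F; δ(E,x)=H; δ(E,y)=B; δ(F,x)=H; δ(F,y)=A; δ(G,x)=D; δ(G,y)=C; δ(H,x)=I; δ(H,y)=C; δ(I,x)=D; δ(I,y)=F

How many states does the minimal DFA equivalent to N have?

3

P0 = {A,B,C,D,F,H} | {E,G,I}.
Split {A,B,C,D,F,H} by δ(·,x) → {A,D,H} and {B,C,F}.
Stable partition: {A,D,H} | {E,G,I} | {B,C,F} — 3 equivalence classes.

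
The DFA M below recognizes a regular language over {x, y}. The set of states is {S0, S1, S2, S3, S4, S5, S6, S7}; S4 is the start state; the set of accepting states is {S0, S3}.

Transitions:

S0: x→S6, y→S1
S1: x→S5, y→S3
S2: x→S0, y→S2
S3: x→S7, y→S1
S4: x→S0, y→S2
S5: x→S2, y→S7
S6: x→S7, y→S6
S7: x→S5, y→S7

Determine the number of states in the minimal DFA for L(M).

Initial partition by acceptance: {S0,S3} | {S1,S2,S4,S5,S6,S7}.
Split {S1,S2,S4,S5,S6,S7} by δ(·,x) → {S1,S5,S6,S7} and {S2,S4}.
Split {S1,S5,S6,S7} by δ(·,x) → {S1,S6,S7} and {S5}.
Split {S1,S6,S7} by δ(·,x) → {S1,S7} and {S6}.
Refine {S0,S3} on symbol x: members go to different blocks, giving {S0} and {S3}.
On input y, block {S1,S7} splits into {S1} and {S7}.
The partition is now stable with 7 blocks: {S0} | {S1} | {S2,S4} | {S5} | {S6} | {S3} | {S7}.

7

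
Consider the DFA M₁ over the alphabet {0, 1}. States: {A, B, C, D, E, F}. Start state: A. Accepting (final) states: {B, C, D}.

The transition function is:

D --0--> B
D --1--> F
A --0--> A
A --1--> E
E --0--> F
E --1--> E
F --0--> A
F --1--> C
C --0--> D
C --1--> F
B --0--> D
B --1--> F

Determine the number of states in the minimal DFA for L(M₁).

Start with accepting vs non-accepting: {B,C,D} | {A,E,F}.
Split {A,E,F} by δ(·,1) → {A,E} and {F}.
Split {A,E} by δ(·,0) → {A} and {E}.
The partition is now stable with 4 blocks: {B,C,D} | {A} | {F} | {E}.

4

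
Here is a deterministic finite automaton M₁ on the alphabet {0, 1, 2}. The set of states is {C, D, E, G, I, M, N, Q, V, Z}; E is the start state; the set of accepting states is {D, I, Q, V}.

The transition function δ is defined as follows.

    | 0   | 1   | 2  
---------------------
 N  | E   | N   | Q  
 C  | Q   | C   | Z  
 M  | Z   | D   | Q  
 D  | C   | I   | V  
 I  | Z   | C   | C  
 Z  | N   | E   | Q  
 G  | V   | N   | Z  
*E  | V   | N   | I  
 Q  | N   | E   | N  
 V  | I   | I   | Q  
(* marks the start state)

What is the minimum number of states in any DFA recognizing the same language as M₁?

7

States {D,G,M} cannot be reached from the start state, so discard them.
P0 = {I,Q,V} | {C,E,N,Z}.
Split {I,Q,V} by δ(·,0) → {I,Q} and {V}.
On input 0, block {C,E,N,Z} splits into {N,Z} and {E} and {C}.
On input 1, block {I,Q} splits into {Q} and {I}.
On input 0, block {N,Z} splits into {Z} and {N}.
No further refinement is possible. Final partition (7 blocks): {Q} | {Z} | {V} | {E} | {C} | {I} | {N}.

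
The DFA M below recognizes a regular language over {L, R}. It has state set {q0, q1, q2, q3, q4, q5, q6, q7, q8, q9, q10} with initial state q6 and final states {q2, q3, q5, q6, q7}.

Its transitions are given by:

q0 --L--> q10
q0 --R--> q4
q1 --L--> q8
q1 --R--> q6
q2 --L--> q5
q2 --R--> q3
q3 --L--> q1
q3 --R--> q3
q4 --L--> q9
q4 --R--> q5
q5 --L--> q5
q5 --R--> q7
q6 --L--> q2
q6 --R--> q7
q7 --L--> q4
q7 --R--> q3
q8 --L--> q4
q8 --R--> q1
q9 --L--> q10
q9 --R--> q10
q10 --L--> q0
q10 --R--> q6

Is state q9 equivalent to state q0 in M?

Yes

Every state is reachable, so we keep all 11.
Initial partition by acceptance: {q2,q3,q5,q6,q7} | {q0,q1,q4,q8,q9,q10}.
Split {q2,q3,q5,q6,q7} by δ(·,L) → {q2,q5,q6} and {q3,q7}.
Refine {q0,q1,q4,q8,q9,q10} on symbol R: members go to different blocks, giving {q0,q8,q9} and {q1,q4,q10}.
No further refinement is possible. Final partition (4 blocks): {q2,q5,q6} | {q0,q8,q9} | {q3,q7} | {q1,q4,q10}.
q9 and q0 lie in the same block of the stable partition, so they are equivalent — no string distinguishes them.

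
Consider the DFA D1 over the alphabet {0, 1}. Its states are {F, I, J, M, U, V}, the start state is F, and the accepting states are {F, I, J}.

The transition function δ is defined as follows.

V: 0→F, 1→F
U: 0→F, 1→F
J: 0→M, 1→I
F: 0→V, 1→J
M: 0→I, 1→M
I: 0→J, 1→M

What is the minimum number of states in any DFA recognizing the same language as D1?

Reachable states from the start: {F,I,J,M,V}. Unreachable: {U} — drop them.
Initial partition by acceptance: {F,I,J} | {M,V}.
Split {F,I,J} by δ(·,0) → {F,J} and {I}.
On input 1, block {F,J} splits into {F} and {J}.
On input 0, block {M,V} splits into {V} and {M}.
Stable partition: {F} | {V} | {I} | {J} | {M} — 5 equivalence classes.

5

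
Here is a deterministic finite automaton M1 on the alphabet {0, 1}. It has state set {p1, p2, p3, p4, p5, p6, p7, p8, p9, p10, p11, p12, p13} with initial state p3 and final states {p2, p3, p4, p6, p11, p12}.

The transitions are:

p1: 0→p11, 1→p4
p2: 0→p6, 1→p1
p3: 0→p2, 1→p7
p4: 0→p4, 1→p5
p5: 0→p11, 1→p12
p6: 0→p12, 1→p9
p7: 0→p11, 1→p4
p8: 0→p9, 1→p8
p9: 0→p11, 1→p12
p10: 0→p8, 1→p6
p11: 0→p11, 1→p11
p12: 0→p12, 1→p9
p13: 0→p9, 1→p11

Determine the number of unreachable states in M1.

3

No path from p3 leads to p8, p10, p13; the other 10 states are all reachable.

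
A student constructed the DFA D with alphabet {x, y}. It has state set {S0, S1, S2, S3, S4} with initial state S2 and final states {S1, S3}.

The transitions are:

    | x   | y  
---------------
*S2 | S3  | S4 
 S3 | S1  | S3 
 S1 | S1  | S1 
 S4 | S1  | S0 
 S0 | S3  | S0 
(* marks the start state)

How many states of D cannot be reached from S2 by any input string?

0

A breadth-first search from the start state visits every state.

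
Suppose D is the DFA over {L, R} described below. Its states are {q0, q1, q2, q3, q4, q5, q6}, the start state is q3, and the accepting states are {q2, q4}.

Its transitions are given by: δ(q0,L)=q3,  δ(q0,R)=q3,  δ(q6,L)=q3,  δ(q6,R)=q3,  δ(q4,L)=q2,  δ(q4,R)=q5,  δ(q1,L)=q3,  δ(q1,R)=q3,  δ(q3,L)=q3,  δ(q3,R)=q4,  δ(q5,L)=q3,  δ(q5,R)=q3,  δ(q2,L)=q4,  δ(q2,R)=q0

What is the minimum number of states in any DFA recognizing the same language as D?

3

States {q1,q6} cannot be reached from the start state, so discard them.
Initial partition by acceptance: {q2,q4} | {q0,q3,q5}.
Split {q0,q3,q5} by δ(·,R) → {q0,q5} and {q3}.
No further refinement is possible. Final partition (3 blocks): {q2,q4} | {q0,q5} | {q3}.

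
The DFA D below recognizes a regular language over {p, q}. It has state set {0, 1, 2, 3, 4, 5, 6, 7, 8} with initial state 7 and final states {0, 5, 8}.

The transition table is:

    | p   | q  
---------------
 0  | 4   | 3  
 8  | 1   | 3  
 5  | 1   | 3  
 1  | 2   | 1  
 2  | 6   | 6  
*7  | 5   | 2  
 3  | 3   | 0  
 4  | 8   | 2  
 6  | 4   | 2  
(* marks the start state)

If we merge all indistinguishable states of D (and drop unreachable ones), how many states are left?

7

Initial partition by acceptance: {0,5,8} | {1,2,3,4,6,7}.
Refine {1,2,3,4,6,7} on symbol p: members go to different blocks, giving {1,2,3,6} and {4,7}.
Split {0,5,8} by δ(·,p) → {5,8} and {0}.
On input p, block {1,2,3,6} splits into {1,2,3} and {6}.
Refine {1,2,3} on symbol p: members go to different blocks, giving {1,3} and {2}.
Split {1,3} by δ(·,p) → {1} and {3}.
No further refinement is possible. Final partition (7 blocks): {5,8} | {1} | {4,7} | {0} | {6} | {2} | {3}.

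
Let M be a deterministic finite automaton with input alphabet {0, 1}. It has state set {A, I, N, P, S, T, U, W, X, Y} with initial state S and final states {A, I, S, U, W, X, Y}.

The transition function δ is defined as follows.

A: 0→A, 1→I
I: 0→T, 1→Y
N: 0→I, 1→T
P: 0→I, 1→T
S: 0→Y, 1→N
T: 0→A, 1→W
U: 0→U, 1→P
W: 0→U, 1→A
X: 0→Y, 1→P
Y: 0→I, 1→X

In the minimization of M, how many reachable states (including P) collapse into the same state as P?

Start with accepting vs non-accepting: {A,I,S,U,W,X,Y} | {N,P,T}.
Refine {A,I,S,U,W,X,Y} on symbol 0: members go to different blocks, giving {A,S,U,W,X,Y} and {I}.
Refine {A,S,U,W,X,Y} on symbol 0: members go to different blocks, giving {A,S,U,W,X} and {Y}.
Split {A,S,U,W,X} by δ(·,0) → {A,U,W} and {S,X}.
On input 1, block {A,U,W} splits into {W} and {A} and {U}.
Refine {N,P,T} on symbol 0: members go to different blocks, giving {N,P} and {T}.
No further refinement is possible. Final partition (8 blocks): {W} | {N,P} | {I} | {Y} | {S,X} | {A} | {U} | {T}.
The equivalence class containing P is {N,P}, of size 2.

2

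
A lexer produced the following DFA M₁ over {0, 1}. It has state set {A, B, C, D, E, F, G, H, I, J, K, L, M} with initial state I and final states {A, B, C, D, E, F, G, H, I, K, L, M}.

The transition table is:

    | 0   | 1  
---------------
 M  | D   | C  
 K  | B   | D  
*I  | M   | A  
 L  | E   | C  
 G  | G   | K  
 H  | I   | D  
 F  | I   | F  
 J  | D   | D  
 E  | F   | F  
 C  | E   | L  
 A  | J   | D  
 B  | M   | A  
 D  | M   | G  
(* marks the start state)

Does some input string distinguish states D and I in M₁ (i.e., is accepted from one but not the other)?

First remove the unreachable states {H}; 12 states remain.
P0 = {A,B,C,D,E,F,G,I,K,L,M} | {J}.
Split {A,B,C,D,E,F,G,I,K,L,M} by δ(·,0) → {B,C,D,E,F,G,I,K,L,M} and {A}.
Refine {B,C,D,E,F,G,I,K,L,M} on symbol 1: members go to different blocks, giving {C,D,E,F,G,K,L,M} and {B,I}.
On input 0, block {C,D,E,F,G,K,L,M} splits into {C,D,E,G,L,M} and {F,K}.
Refine {C,D,E,G,L,M} on symbol 0: members go to different blocks, giving {C,D,G,L,M} and {E}.
On input 0, block {C,D,G,L,M} splits into {D,G,M} and {C,L}.
Split {D,G,M} by δ(·,1) → {D} and {G} and {M}.
Refine {F,K} on symbol 1: members go to different blocks, giving {F} and {K}.
Stable partition: {D} | {J} | {A} | {B,I} | {F} | {E} | {C,L} | {G} | {M} | {K} — 10 equivalence classes.
D and I end up in different blocks, so they are distinguishable. For instance, the string '10' is accepted from only D.

Yes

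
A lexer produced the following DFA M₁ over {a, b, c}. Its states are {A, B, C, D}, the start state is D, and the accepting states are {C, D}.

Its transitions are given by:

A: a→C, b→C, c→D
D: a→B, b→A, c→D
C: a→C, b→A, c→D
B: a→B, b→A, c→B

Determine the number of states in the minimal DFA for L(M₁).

Start with accepting vs non-accepting: {C,D} | {A,B}.
On input a, block {C,D} splits into {C} and {D}.
Refine {A,B} on symbol a: members go to different blocks, giving {A} and {B}.
The partition is now stable with 4 blocks: {C} | {A} | {D} | {B}.

4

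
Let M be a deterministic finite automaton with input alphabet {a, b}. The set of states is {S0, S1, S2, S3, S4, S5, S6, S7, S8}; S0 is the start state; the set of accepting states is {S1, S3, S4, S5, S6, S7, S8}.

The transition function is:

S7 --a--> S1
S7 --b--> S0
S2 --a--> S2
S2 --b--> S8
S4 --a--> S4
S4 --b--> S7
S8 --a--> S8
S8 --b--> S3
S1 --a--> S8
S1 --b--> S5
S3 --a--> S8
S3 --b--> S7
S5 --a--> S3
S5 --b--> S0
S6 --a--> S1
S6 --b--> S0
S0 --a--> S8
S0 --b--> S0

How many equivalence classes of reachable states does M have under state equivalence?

States {S2,S4,S6} cannot be reached from the start state, so discard them.
Start with accepting vs non-accepting: {S1,S3,S5,S7,S8} | {S0}.
Split {S1,S3,S5,S7,S8} by δ(·,b) → {S1,S3,S8} and {S5,S7}.
Split {S1,S3,S8} by δ(·,b) → {S1,S3} and {S8}.
The partition is now stable with 4 blocks: {S1,S3} | {S0} | {S5,S7} | {S8}.

4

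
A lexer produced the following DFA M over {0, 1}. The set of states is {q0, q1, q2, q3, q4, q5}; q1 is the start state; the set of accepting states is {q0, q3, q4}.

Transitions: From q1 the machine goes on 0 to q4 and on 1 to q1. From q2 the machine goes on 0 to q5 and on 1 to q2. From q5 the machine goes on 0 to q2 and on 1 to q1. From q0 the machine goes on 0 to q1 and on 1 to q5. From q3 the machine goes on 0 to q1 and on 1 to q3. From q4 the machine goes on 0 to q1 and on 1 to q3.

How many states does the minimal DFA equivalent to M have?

2

Reachable states from the start: {q1,q3,q4}. Unreachable: {q0,q2,q5} — drop them.
Initial partition by acceptance: {q3,q4} | {q1}.
No further refinement is possible. Final partition (2 blocks): {q3,q4} | {q1}.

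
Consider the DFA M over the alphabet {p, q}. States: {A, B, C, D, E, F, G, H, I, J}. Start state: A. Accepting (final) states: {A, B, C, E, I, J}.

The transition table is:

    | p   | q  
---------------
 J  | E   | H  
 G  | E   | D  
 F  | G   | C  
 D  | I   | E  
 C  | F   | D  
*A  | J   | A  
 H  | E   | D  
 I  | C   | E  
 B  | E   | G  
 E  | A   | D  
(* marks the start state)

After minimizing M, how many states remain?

Reachable states from the start: {A,C,D,E,F,G,H,I,J}. Unreachable: {B} — drop them.
P0 = {A,C,E,I,J} | {D,F,G,H}.
Refine {A,C,E,I,J} on symbol p: members go to different blocks, giving {A,E,I,J} and {C}.
Split {A,E,I,J} by δ(·,p) → {A,E,J} and {I}.
On input q, block {A,E,J} splits into {E,J} and {A}.
Refine {E,J} on symbol p: members go to different blocks, giving {E} and {J}.
On input p, block {D,F,G,H} splits into {G,H} and {D} and {F}.
The partition is now stable with 8 blocks: {E} | {G,H} | {C} | {I} | {A} | {J} | {D} | {F}.

8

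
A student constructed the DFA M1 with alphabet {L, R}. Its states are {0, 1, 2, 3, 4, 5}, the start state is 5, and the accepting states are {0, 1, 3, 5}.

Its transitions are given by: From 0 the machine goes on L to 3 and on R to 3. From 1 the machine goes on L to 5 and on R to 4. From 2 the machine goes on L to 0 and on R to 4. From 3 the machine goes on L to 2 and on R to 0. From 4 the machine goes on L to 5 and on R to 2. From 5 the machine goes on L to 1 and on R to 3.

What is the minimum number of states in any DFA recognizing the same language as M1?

6

P0 = {0,1,3,5} | {2,4}.
Refine {0,1,3,5} on symbol L: members go to different blocks, giving {0,1,5} and {3}.
On input L, block {0,1,5} splits into {1,5} and {0}.
Refine {1,5} on symbol R: members go to different blocks, giving {1} and {5}.
On input L, block {2,4} splits into {2} and {4}.
The partition is now stable with 6 blocks: {1} | {2} | {3} | {0} | {5} | {4}.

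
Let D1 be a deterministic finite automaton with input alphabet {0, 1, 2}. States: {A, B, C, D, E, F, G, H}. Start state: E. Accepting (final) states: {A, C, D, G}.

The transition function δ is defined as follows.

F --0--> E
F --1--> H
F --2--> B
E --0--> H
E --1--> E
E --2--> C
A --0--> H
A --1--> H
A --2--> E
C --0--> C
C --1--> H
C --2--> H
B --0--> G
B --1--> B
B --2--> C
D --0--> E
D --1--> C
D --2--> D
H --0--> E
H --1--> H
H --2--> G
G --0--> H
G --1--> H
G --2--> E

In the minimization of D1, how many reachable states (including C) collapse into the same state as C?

Reachable states from the start: {C,E,G,H}. Unreachable: {A,B,D,F} — drop them.
P0 = {C,G} | {E,H}.
On input 0, block {C,G} splits into {C} and {G}.
Split {E,H} by δ(·,2) → {E} and {H}.
No further refinement is possible. Final partition (4 blocks): {C} | {E} | {G} | {H}.
State C belongs to the block {C}, which has 1 states.

1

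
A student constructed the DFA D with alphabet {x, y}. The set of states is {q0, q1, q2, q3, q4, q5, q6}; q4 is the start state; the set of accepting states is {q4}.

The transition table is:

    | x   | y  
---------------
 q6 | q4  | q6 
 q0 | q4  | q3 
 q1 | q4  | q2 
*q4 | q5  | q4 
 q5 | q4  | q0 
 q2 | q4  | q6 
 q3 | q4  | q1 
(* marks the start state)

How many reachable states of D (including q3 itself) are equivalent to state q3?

6

Every state is reachable, so we keep all 7.
P0 = {q4} | {q0,q1,q2,q3,q5,q6}.
No further refinement is possible. Final partition (2 blocks): {q4} | {q0,q1,q2,q3,q5,q6}.
State q3 belongs to the block {q0,q1,q2,q3,q5,q6}, which has 6 states.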